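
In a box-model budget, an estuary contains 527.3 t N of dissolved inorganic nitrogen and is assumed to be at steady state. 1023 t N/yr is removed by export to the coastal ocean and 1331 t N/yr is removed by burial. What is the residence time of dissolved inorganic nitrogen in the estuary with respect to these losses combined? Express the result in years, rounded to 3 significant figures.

0.224 yr

Total removal = 1023 + 1331 = 2354.0 t N/yr.
τ = M / ΣF_out = 527.3 / 2354.0 = 0.2240 yr.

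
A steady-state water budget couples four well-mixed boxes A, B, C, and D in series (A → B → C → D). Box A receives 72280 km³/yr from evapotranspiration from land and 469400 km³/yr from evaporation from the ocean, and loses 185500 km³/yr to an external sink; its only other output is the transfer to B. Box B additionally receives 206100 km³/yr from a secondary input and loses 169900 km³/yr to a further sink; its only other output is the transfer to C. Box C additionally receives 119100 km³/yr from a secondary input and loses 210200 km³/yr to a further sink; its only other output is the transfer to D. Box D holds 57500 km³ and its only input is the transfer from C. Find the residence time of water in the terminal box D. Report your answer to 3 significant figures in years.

Box A: F(A→B) = (72280 + 469400) − 185500 = 356180 km³/yr.
Box B: F(B→C) = (356180 + 206100) − 169900 = 392380 km³/yr.
Box C: F(C→D) = (392380 + 119100) − 210200 = 301280 km³/yr.
Box D throughput = its input = 301280 km³/yr; τ = 57500 / 301280 = 0.1909 yr.

0.191 yr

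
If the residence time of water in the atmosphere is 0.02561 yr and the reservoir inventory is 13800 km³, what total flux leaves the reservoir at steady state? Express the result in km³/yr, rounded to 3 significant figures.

539000 km³/yr

F = M / τ = 13800 / 0.02561 = 538900 km³/yr.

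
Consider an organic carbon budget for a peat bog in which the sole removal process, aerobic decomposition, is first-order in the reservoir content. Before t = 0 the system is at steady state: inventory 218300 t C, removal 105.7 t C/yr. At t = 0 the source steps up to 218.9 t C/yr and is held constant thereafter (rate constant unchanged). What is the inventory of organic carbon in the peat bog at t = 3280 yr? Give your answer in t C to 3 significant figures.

404000 t C

Residence time τ = M₀/F₀ = 2065 yr. The eventual steady state is M_∞ = M₀·(F₁/F₀) = 218300 × 218.9/105.7 = 452090 t C.
The anomaly ΔM(t) = M(t) − M_∞ decays as ΔM₀·e^(−t/τ) with ΔM₀ = 218300 − 452090 = −233800 t C.
At t = 3280 yr, e^(−t/τ) = e^(−1.588) = 0.2043, so ΔM = −47760 t C and M = 452090 − 47760 = 404330 t C.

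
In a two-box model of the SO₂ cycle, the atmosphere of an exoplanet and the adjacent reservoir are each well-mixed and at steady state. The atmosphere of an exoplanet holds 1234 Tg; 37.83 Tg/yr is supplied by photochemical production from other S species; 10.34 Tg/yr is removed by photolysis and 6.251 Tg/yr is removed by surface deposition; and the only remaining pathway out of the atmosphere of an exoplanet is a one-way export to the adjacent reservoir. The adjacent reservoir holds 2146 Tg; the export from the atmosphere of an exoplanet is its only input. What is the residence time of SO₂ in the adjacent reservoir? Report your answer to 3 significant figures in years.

101 yr

Balance the atmosphere of an exoplanet: ΣF_in = 37.830 Tg/yr.
Export to the adjacent reservoir = ΣF_in − (10.34 + 6.251) = 21.239 Tg/yr.
At steady state the output of the adjacent reservoir equals its input, 21.239 Tg/yr.
τ = M / F = 2146 / 21.239 = 101.0 yr.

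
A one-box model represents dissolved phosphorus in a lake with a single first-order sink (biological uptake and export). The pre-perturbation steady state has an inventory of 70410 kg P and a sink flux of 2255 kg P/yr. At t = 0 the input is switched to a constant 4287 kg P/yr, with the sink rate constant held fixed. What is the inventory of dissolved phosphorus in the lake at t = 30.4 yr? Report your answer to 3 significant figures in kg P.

110000 kg P

Residence time τ = M₀/F₀ = 31.22 yr. The eventual steady state is M_∞ = M₀·(F₁/F₀) = 70410 × 4287/2255 = 133860 kg P.
The anomaly ΔM(t) = M(t) − M_∞ decays as ΔM₀·e^(−t/τ) with ΔM₀ = 70410 − 133860 = −63450 kg P.
At t = 30.4 yr, e^(−t/τ) = e^(−0.9736) = 0.3777, so ΔM = −23960 kg P and M = 133860 − 23960 = 109890 kg P.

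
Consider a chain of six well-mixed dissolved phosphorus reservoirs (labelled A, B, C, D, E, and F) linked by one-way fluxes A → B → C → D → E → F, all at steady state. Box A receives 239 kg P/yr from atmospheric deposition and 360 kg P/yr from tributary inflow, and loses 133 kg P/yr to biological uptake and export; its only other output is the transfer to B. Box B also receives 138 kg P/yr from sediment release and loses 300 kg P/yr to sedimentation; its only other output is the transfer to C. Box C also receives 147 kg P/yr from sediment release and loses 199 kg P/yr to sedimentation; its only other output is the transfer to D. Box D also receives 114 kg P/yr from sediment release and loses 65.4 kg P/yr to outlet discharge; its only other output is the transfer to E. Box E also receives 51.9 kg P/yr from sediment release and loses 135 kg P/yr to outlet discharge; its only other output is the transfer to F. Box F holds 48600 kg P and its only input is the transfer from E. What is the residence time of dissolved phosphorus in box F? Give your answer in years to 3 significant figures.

223 yr

Box A: F(A→B) = (239 + 360) − 133 = 466.00 kg P/yr.
Box B: F(B→C) = (466.00 + 138) − 300 = 304.00 kg P/yr.
Box C: F(C→D) = (304.00 + 147) − 199 = 252.00 kg P/yr.
Box D: F(D→E) = (252.00 + 114) − 65.4 = 300.60 kg P/yr.
Box E: F(E→F) = (300.60 + 51.9) − 135 = 217.50 kg P/yr.
Box F throughput = its input = 217.50 kg P/yr; τ = 48600 / 217.50 = 223.4 yr.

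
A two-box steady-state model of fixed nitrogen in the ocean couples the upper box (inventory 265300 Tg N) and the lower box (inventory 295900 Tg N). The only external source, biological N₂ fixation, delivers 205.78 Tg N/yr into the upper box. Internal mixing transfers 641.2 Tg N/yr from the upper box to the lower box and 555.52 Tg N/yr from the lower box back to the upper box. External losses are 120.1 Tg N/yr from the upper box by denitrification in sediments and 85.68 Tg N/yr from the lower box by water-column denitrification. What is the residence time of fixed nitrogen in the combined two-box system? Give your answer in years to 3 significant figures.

2730 yr

Treat the two boxes together as one reservoir: the mixing fluxes between them are internal recycling, so τ = ΣM / Σ(external losses).
M_total = 265300 + 295900 = 561200 Tg N.
ΣF_external_out = 120.1 + 85.68 = 205.78 Tg N/yr.
τ = M_total / ΣF_ext = 561200 / 205.78 = 2727 yr.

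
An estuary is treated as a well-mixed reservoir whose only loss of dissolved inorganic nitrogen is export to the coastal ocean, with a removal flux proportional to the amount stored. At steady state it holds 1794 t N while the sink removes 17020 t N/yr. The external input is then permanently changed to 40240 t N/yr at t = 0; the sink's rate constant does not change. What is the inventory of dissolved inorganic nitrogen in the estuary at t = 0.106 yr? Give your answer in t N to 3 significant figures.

3350 t N

The sink rate constant is k = F₀/M₀ = 17020/1794 = 9.487 yr⁻¹.
Solving dM/dt = F₁ − kM with M(0) = M₀ gives M(t) = F₁/k + (M₀ − F₁/k)·e^(−kt).
F₁/k = 40240/9.487 = 4241.5 t N; kt = 9.487 × 0.106 = 1.006, e^(−kt) = 0.3658.
M(0.106) = 4241.5 + (1794 − 4241.5) × 0.3658 = 4241.5 − 895.3 = 3346.2 t N.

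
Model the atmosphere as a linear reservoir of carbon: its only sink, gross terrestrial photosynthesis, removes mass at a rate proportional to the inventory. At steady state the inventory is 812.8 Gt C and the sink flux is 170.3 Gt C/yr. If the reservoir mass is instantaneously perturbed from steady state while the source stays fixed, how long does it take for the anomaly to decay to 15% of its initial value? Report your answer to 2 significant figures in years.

9.1 yr

For a linear reservoir the anomaly decays as exp(−t/τ) with τ = M/F = 812.8/170.3 = 4.773 yr.
exp(−t/τ) = 0.15 ⇒ t = −τ ln(0.15) = 4.773 × 1.897 = 9.054 yr.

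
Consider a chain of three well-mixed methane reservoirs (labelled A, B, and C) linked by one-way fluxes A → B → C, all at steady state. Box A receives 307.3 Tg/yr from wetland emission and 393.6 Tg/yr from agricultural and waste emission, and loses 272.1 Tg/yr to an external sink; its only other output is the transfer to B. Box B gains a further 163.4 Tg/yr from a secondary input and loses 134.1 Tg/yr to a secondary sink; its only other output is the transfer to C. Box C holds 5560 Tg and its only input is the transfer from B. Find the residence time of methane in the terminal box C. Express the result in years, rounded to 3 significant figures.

12.1 yr

Box A: F(A→B) = (307.3 + 393.6) − 272.1 = 428.80 Tg/yr.
Box B: F(B→C) = (428.80 + 163.4) − 134.1 = 458.10 Tg/yr.
Box C throughput = its input = 458.10 Tg/yr; τ = 5560 / 458.10 = 12.14 yr.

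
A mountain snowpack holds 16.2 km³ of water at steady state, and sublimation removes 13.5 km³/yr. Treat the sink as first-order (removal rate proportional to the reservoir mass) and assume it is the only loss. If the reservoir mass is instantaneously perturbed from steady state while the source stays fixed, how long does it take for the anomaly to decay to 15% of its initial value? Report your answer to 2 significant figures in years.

For a linear reservoir the anomaly decays as exp(−t/τ) with τ = M/F = 16.2/13.5 = 1.200 yr.
exp(−t/τ) = 0.15 ⇒ t = −τ ln(0.15) = 1.200 × 1.897 = 2.277 yr.

2.3 yr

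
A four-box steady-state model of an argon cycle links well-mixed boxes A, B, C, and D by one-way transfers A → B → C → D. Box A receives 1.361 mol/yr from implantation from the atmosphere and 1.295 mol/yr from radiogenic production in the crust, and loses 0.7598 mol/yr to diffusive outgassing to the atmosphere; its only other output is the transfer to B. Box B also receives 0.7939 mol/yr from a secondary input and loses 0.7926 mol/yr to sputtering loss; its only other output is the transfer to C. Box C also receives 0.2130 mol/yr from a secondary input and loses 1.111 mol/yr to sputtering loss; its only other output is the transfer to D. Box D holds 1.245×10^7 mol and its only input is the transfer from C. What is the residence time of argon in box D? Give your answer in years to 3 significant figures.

Box A: F(A→B) = (1.361 + 1.295) − 0.7598 = 1.8962 mol/yr.
Box B: F(B→C) = (1.8962 + 0.7939) − 0.7926 = 1.8975 mol/yr.
Box C: F(C→D) = (1.8975 + 0.2130) − 1.111 = 0.99950 mol/yr.
Box D throughput = its input = 0.99950 mol/yr; τ = 1.245×10^7 / 0.99950 = 1.246×10^7 yr.

1.25×10^7 yr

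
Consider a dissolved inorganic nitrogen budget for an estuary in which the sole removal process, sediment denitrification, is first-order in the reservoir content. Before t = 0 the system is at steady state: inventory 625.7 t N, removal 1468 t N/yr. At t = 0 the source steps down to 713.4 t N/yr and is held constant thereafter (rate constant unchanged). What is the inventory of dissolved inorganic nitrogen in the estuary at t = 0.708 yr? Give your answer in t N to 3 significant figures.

The sink rate constant is k = F₀/M₀ = 1468/625.7 = 2.346 yr⁻¹.
Solving dM/dt = F₁ − kM with M(0) = M₀ gives M(t) = F₁/k + (M₀ − F₁/k)·e^(−kt).
F₁/k = 713.4/2.346 = 304.07 t N; kt = 2.346 × 0.708 = 1.661, e^(−kt) = 0.1899.
M(0.708) = 304.07 + (625.7 − 304.07) × 0.1899 = 304.07 + 61.09 = 365.16 t N.

365 t N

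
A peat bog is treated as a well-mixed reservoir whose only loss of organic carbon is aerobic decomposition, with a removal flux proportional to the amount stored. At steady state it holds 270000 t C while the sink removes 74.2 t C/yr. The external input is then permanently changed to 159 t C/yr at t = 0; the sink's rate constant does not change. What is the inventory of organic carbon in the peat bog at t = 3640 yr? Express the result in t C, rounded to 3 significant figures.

465000 t C

Residence time τ = M₀/F₀ = 3639 yr. The eventual steady state is M_∞ = M₀·(F₁/F₀) = 270000 × 159/74.2 = 578570 t C.
The anomaly ΔM(t) = M(t) − M_∞ decays as ΔM₀·e^(−t/τ) with ΔM₀ = 270000 − 578570 = −308600 t C.
At t = 3640 yr, e^(−t/τ) = e^(−1.000) = 0.3678, so ΔM = −113500 t C and M = 578570 − 113500 = 465090 t C.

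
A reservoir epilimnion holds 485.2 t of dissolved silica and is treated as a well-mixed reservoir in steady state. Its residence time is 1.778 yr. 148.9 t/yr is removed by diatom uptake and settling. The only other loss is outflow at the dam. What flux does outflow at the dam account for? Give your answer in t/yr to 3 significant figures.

Total removal F = M/τ = 485.2 / 1.778 = 272.9 t/yr.
Outflow at the dam = F − (148.9) = 272.9 − 148.9 = 124.0 t/yr.

124 t/yr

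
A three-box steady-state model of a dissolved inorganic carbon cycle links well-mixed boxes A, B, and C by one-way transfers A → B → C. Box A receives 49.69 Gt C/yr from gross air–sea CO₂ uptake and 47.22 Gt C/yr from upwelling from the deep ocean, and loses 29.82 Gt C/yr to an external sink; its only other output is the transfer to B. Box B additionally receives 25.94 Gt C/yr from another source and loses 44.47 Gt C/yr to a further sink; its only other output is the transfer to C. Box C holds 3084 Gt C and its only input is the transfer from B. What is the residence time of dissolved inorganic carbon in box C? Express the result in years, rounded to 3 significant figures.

Box A: F(A→B) = (49.69 + 47.22) − 29.82 = 67.090 Gt C/yr.
Box B: F(B→C) = (67.090 + 25.94) − 44.47 = 48.560 Gt C/yr.
Box C throughput = its input = 48.560 Gt C/yr; τ = 3084 / 48.560 = 63.51 yr.

63.5 yr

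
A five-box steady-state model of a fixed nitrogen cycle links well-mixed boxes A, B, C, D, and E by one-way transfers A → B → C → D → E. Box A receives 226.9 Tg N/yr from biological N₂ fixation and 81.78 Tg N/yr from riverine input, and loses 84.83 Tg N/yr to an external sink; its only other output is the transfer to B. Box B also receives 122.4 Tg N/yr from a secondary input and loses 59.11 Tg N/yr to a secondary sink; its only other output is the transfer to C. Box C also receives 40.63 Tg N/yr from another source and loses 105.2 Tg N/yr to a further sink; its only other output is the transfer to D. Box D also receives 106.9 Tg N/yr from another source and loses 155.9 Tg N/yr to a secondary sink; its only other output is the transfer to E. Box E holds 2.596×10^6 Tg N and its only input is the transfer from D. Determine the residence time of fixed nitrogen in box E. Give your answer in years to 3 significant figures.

15000 yr

Box A: F(A→B) = (226.9 + 81.78) − 84.83 = 223.85 Tg N/yr.
Box B: F(B→C) = (223.85 + 122.4) − 59.11 = 287.14 Tg N/yr.
Box C: F(C→D) = (287.14 + 40.63) − 105.2 = 222.57 Tg N/yr.
Box D: F(D→E) = (222.57 + 106.9) − 155.9 = 173.57 Tg N/yr.
Box E throughput = its input = 173.57 Tg N/yr; τ = 2.596×10^6 / 173.57 = 14960 yr.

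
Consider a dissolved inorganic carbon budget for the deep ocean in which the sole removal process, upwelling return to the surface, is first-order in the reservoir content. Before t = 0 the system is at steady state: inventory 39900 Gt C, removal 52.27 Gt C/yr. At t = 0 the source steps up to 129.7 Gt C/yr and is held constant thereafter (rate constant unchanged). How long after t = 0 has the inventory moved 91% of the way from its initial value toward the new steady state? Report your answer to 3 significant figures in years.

1840 yr

τ = M₀/F₀ = 39900/52.27 = 763.3 yr.
The remaining gap fraction is e^(−t/τ); 91% covered ⇒ e^(−t/τ) = 0.0900.
t = −τ ln(0.0900) = 763.3 × 2.408 = 1838 yr.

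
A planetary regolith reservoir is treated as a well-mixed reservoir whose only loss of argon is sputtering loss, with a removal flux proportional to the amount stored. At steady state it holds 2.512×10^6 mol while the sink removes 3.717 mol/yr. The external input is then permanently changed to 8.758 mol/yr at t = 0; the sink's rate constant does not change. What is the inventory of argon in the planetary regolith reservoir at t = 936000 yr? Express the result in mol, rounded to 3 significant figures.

5.07×10^6 mol

τ = M₀/F₀ = 2.512×10^6/3.717 = 675800 yr; rate constant k = 1/τ.
New steady state M_∞ = F₁/k = F₁·τ = 8.758 × 675800 = 5.9188×10^6 mol.
M(t) = M_∞ + (M₀ − M_∞)·e^(−t/τ); t/τ = 936000/675800 = 1.385, so e^(−t/τ) = 0.2503.
M(t) = 5.9188×10^6 − 3.407×10^6 × 0.2503 = 5.0660×10^6 mol.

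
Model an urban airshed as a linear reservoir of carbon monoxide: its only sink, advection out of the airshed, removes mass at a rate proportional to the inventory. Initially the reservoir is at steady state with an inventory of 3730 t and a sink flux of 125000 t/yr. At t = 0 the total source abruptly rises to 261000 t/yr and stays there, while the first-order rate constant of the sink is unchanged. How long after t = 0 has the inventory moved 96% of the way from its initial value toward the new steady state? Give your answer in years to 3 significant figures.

τ = M₀/F₀ = 3730/125000 = 0.02984 yr.
The remaining gap fraction is e^(−t/τ); 96% covered ⇒ e^(−t/τ) = 0.0400.
t = −τ ln(0.0400) = 0.02984 × 3.219 = 0.09605 yr.

0.0961 yr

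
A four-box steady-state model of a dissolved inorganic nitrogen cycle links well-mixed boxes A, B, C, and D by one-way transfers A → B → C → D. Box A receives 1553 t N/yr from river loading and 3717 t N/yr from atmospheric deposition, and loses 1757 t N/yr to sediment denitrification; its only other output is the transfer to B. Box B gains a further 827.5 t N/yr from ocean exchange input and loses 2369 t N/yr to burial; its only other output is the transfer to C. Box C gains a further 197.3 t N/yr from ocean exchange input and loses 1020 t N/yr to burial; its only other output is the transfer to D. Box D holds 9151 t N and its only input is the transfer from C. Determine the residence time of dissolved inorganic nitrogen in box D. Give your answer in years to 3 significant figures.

Box A: F(A→B) = (1553 + 3717) − 1757 = 3513.0 t N/yr.
Box B: F(B→C) = (3513.0 + 827.5) − 2369 = 1971.5 t N/yr.
Box C: F(C→D) = (1971.5 + 197.3) − 1020 = 1148.8 t N/yr.
Box D throughput = its input = 1148.8 t N/yr; τ = 9151 / 1148.8 = 7.966 yr.

7.97 yr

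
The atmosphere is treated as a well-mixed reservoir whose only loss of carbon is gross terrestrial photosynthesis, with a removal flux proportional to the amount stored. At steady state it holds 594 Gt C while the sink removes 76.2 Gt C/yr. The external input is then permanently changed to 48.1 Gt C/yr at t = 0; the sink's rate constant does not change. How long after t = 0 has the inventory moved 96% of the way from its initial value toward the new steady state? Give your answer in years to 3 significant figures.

25.1 yr

τ = M₀/F₀ = 594/76.2 = 7.795 yr.
The remaining gap fraction is e^(−t/τ); 96% covered ⇒ e^(−t/τ) = 0.0400.
t = −τ ln(0.0400) = 7.795 × 3.219 = 25.09 yr.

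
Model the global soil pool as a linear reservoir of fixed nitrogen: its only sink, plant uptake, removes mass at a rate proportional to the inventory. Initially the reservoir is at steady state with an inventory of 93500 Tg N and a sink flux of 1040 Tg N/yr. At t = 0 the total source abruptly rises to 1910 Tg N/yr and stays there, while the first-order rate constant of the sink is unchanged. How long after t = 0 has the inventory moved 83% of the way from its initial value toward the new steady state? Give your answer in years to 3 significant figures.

159 yr

τ = M₀/F₀ = 93500/1040 = 89.90 yr.
The remaining gap fraction is e^(−t/τ); 83% covered ⇒ e^(−t/τ) = 0.170.
t = −τ ln(0.170) = 89.90 × 1.772 = 159.3 yr.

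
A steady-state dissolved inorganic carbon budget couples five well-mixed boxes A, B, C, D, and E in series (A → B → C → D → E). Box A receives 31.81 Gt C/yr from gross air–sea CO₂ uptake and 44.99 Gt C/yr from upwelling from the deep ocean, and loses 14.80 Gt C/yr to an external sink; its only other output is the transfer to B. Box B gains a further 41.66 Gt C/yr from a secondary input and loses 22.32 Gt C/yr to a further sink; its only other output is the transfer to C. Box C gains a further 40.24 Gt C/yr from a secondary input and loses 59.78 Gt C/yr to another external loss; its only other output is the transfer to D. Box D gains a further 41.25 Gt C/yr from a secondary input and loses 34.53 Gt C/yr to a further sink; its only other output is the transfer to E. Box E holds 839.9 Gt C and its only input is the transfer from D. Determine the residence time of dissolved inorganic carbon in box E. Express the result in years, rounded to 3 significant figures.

Box A: F(A→B) = (31.81 + 44.99) − 14.80 = 62.000 Gt C/yr.
Box B: F(B→C) = (62.000 + 41.66) − 22.32 = 81.340 Gt C/yr.
Box C: F(C→D) = (81.340 + 40.24) − 59.78 = 61.800 Gt C/yr.
Box D: F(D→E) = (61.800 + 41.25) − 34.53 = 68.520 Gt C/yr.
Box E throughput = its input = 68.520 Gt C/yr; τ = 839.9 / 68.520 = 12.26 yr.

12.3 yr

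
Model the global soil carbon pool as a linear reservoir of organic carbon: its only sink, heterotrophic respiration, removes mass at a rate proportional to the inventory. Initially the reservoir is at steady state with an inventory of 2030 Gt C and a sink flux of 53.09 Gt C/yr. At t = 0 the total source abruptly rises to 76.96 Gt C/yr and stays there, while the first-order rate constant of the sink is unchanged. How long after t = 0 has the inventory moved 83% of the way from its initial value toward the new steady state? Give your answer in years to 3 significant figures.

67.8 yr

τ = M₀/F₀ = 2030/53.09 = 38.24 yr.
The remaining gap fraction is e^(−t/τ); 83% covered ⇒ e^(−t/τ) = 0.170.
t = −τ ln(0.170) = 38.24 × 1.772 = 67.75 yr.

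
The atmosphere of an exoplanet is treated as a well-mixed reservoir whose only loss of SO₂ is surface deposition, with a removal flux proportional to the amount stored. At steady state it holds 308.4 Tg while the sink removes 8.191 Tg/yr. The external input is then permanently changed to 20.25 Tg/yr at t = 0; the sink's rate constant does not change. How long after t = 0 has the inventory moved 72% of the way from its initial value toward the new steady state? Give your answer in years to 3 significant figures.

47.9 yr

τ = M₀/F₀ = 308.4/8.191 = 37.65 yr.
The remaining gap fraction is e^(−t/τ); 72% covered ⇒ e^(−t/τ) = 0.280.
t = −τ ln(0.280) = 37.65 × 1.273 = 47.93 yr.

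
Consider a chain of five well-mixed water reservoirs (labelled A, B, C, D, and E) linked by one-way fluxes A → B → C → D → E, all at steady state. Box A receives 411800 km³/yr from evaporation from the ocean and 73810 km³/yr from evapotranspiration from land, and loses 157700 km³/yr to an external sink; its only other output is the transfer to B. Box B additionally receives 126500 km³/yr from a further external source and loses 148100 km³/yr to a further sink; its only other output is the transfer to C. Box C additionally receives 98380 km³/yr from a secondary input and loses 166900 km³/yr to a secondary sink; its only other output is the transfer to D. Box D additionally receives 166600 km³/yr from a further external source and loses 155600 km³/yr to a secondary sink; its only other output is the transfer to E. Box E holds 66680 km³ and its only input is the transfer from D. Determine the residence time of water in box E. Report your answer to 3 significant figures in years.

Box A: F(A→B) = (411800 + 73810) − 157700 = 327910 km³/yr.
Box B: F(B→C) = (327910 + 126500) − 148100 = 306310 km³/yr.
Box C: F(C→D) = (306310 + 98380) − 166900 = 237790 km³/yr.
Box D: F(D→E) = (237790 + 166600) − 155600 = 248790 km³/yr.
Box E throughput = its input = 248790 km³/yr; τ = 66680 / 248790 = 0.2680 yr.

0.268 yr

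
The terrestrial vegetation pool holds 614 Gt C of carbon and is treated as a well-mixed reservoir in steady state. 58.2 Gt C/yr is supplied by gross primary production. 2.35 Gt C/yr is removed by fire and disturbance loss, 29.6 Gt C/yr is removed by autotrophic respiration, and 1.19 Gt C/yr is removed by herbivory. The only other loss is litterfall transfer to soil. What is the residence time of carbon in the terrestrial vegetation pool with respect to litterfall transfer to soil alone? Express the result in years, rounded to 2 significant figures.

25 yr

At steady state ΣF_in = ΣF_out.
ΣF_in = 58.200 Gt C/yr.
Litterfall transfer to soil flux = ΣF_in − (2.35 + 29.6 + 1.19) = 58.200 − 33.14 = 25.06 Gt C/yr.
τ = M / F = 614 / 25.06 = 24.50 yr.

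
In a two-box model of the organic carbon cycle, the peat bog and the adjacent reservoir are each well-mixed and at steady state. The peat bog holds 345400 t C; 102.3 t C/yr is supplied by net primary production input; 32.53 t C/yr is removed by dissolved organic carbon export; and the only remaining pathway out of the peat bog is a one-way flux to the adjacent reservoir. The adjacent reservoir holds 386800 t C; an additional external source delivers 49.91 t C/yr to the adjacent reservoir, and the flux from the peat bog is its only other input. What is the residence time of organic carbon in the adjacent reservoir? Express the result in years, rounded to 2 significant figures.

Balance the peat bog: ΣF_in = 102.30 t C/yr.
Flux to the adjacent reservoir = ΣF_in − (32.53) = 69.770 t C/yr.
Total input to the adjacent reservoir = 69.770 + 49.91 = 119.68 t C/yr; at steady state this equals its total output.
τ = M / F = 386800 / 119.68 = 3232 yr.

3200 yr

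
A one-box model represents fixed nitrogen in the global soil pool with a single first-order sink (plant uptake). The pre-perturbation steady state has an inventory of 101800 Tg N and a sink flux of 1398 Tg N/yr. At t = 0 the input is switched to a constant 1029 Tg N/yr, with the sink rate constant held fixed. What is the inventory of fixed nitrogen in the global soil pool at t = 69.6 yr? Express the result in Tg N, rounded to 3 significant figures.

85300 Tg N

The sink rate constant is k = F₀/M₀ = 1398/101800 = 0.01373 yr⁻¹.
Solving dM/dt = F₁ − kM with M(0) = M₀ gives M(t) = F₁/k + (M₀ − F₁/k)·e^(−kt).
F₁/k = 1029/0.01373 = 74930 Tg N; kt = 0.01373 × 69.6 = 0.9558, e^(−kt) = 0.3845.
M(69.6) = 74930 + (101800 − 74930) × 0.3845 = 74930 + 10330 = 85262 Tg N.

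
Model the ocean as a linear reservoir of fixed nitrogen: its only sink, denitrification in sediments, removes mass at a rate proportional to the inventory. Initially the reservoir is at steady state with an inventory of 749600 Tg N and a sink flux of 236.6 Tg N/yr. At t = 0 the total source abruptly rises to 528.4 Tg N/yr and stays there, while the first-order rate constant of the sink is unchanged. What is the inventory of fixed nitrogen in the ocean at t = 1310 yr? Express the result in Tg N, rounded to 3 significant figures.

Residence time τ = M₀/F₀ = 3168 yr. The eventual steady state is M_∞ = M₀·(F₁/F₀) = 749600 × 528.4/236.6 = 1.6741×10^6 Tg N.
The anomaly ΔM(t) = M(t) − M_∞ decays as ΔM₀·e^(−t/τ) with ΔM₀ = 749600 − 1.6741×10^6 = −924500 Tg N.
At t = 1310 yr, e^(−t/τ) = e^(−0.4135) = 0.6613, so ΔM = −611400 Tg N and M = 1.6741×10^6 − 611400 = 1.0627×10^6 Tg N.

1.06×10^6 Tg N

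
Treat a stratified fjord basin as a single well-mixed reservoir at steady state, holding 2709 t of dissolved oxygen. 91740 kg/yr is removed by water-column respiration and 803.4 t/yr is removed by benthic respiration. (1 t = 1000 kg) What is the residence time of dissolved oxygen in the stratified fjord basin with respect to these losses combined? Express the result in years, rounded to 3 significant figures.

Convert the water-column respiration flux: 91740 kg/yr = 91.74 t/yr.
Total removal = 91.74 + 803.4 = 895.14 t/yr.
τ = M / ΣF_out = 2709 / 895.14 = 3.026 yr.

3.03 yr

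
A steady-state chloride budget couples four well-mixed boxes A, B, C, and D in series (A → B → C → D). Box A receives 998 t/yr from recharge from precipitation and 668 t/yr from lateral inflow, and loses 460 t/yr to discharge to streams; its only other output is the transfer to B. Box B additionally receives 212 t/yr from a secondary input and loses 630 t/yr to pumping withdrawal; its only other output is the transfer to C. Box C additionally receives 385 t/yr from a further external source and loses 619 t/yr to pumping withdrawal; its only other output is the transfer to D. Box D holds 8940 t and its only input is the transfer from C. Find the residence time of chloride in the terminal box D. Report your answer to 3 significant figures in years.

16.1 yr

Box A: F(A→B) = (998 + 668) − 460 = 1206.0 t/yr.
Box B: F(B→C) = (1206.0 + 212) − 630 = 788.00 t/yr.
Box C: F(C→D) = (788.00 + 385) − 619 = 554.00 t/yr.
Box D throughput = its input = 554.00 t/yr; τ = 8940 / 554.00 = 16.14 yr.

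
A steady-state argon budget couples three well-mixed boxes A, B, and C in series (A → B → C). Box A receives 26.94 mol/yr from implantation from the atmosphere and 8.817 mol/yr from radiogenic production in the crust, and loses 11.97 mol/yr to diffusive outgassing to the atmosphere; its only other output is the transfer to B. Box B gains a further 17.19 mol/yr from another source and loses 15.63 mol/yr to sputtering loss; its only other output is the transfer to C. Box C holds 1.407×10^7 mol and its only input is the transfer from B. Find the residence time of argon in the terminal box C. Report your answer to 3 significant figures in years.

555000 yr

Box A: F(A→B) = (26.94 + 8.817) − 11.97 = 23.787 mol/yr.
Box B: F(B→C) = (23.787 + 17.19) − 15.63 = 25.347 mol/yr.
Box C throughput = its input = 25.347 mol/yr; τ = 1.407×10^7 / 25.347 = 555100 yr.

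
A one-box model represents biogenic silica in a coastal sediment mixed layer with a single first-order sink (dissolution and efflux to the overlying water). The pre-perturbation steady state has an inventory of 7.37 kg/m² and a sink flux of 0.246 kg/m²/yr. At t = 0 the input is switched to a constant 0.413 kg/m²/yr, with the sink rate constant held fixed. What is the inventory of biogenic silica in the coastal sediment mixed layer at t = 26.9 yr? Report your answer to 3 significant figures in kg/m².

10.3 kg/m²

The sink rate constant is k = F₀/M₀ = 0.246/7.37 = 0.03338 yr⁻¹.
Solving dM/dt = F₁ − kM with M(0) = M₀ gives M(t) = F₁/k + (M₀ − F₁/k)·e^(−kt).
F₁/k = 0.413/0.03338 = 12.373 kg/m²; kt = 0.03338 × 26.9 = 0.8979, e^(−kt) = 0.4074.
M(26.9) = 12.373 + (7.37 − 12.373) × 0.4074 = 12.373 − 2.038 = 10.335 kg/m².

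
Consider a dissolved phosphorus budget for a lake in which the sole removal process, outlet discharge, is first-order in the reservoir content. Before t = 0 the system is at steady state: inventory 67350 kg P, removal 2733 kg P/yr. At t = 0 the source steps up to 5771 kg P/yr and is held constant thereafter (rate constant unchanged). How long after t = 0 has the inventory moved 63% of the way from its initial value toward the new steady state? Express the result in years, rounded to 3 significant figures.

24.5 yr

τ = M₀/F₀ = 67350/2733 = 24.64 yr.
The remaining gap fraction is e^(−t/τ); 63% covered ⇒ e^(−t/τ) = 0.370.
t = −τ ln(0.370) = 24.64 × 0.9943 = 24.50 yr.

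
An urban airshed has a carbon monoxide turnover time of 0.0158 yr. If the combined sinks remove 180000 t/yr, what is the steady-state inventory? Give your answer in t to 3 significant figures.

2840 t

τ = M/F ⇒ M = τ × F = 0.0158 × 180000 = 2844 t.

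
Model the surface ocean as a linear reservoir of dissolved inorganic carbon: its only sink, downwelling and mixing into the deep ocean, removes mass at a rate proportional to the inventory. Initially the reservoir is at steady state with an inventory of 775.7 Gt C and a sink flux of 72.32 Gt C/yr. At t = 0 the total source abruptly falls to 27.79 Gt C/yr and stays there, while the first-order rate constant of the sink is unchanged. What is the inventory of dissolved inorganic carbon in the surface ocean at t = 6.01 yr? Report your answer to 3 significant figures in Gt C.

Residence time τ = M₀/F₀ = 10.73 yr. The eventual steady state is M_∞ = M₀·(F₁/F₀) = 775.7 × 27.79/72.32 = 298.07 Gt C.
The anomaly ΔM(t) = M(t) − M_∞ decays as ΔM₀·e^(−t/τ) with ΔM₀ = 775.7 − 298.07 = 477.6 Gt C.
At t = 6.01 yr, e^(−t/τ) = e^(−0.5603) = 0.5710, so ΔM = 272.7 Gt C and M = 298.07 + 272.7 = 570.81 Gt C.

571 Gt C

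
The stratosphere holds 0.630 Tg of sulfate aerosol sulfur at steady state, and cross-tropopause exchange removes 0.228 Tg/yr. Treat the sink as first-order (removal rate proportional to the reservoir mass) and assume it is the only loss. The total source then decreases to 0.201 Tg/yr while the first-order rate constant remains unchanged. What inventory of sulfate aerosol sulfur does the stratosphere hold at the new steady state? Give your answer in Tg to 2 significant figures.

0.56 Tg

Rate constant k = F/M = 0.228 / 0.630 = 0.3619 yr⁻¹.
At the new steady state, source = k·M_new ⇒ M_new = 0.201 / 0.3619 = 0.5554 Tg.
(Equivalently M_new = M × F_new/F_old = 0.630 × 0.201/0.228.)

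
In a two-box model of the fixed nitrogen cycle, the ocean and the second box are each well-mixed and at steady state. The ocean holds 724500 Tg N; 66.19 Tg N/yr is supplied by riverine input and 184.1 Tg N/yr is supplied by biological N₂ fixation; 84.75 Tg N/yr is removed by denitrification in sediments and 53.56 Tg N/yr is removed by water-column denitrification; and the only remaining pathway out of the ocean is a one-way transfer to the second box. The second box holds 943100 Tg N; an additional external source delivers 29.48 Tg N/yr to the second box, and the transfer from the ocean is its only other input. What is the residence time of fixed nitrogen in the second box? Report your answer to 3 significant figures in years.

6670 yr

Balance the ocean: ΣF_in = 66.19 + 184.1 = 250.29 Tg N/yr.
Transfer to the second box = ΣF_in − (84.75 + 53.56) = 111.98 Tg N/yr.
Total input to the second box = 111.98 + 29.48 = 141.46 Tg N/yr; at steady state this equals its total output.
τ = M / F = 943100 / 141.46 = 6667 yr.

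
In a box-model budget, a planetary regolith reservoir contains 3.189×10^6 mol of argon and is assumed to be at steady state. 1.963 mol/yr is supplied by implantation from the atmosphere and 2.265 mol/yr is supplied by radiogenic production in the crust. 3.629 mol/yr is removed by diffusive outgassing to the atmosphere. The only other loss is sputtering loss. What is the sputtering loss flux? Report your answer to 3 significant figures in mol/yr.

At steady state ΣF_in = ΣF_out.
ΣF_in = 1.963 + 2.265 = 4.2280 mol/yr.
Sputtering loss flux = ΣF_in − (3.629) = 4.2280 − 3.629 = 0.5990 mol/yr.

0.599 mol/yr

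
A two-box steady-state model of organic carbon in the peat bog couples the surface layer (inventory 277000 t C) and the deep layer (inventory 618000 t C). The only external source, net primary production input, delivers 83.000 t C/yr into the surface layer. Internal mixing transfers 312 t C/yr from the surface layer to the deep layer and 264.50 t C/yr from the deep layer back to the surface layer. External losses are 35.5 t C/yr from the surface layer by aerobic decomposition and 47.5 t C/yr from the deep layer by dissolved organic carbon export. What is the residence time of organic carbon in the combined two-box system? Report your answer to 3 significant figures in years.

For the system as a whole, the A↔B exchange is internal and contributes nothing to the throughput; only the external sinks remove mass.
M_total = 277000 + 618000 = 895000 t C.
ΣF_external_out = 35.5 + 47.5 = 83.000 t C/yr.
τ = M_total / ΣF_ext = 895000 / 83.000 = 10780 yr.

10800 yr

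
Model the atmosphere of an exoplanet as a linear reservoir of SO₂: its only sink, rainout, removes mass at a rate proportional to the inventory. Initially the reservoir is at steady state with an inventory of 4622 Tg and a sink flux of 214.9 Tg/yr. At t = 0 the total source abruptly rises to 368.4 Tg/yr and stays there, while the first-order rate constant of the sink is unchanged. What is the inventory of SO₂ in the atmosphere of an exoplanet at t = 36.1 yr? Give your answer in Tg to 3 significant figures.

7310 Tg

The sink rate constant is k = F₀/M₀ = 214.9/4622 = 0.04650 yr⁻¹.
Solving dM/dt = F₁ − kM with M(0) = M₀ gives M(t) = F₁/k + (M₀ − F₁/k)·e^(−kt).
F₁/k = 368.4/0.04650 = 7923.4 Tg; kt = 0.04650 × 36.1 = 1.678, e^(−kt) = 0.1867.
M(36.1) = 7923.4 + (4622 − 7923.4) × 0.1867 = 7923.4 − 616.2 = 7307.2 Tg.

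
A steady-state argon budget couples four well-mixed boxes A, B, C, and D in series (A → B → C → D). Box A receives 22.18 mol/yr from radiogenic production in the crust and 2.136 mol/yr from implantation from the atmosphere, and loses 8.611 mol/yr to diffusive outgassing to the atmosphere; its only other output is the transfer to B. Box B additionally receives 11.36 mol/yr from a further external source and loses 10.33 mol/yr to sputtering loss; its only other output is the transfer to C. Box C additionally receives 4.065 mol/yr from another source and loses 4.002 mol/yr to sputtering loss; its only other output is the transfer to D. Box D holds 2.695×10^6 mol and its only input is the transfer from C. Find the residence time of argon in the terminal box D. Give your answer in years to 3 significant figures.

Box A: F(A→B) = (22.18 + 2.136) − 8.611 = 15.705 mol/yr.
Box B: F(B→C) = (15.705 + 11.36) − 10.33 = 16.735 mol/yr.
Box C: F(C→D) = (16.735 + 4.065) − 4.002 = 16.798 mol/yr.
Box D throughput = its input = 16.798 mol/yr; τ = 2.695×10^6 / 16.798 = 160400 yr.

160000 yr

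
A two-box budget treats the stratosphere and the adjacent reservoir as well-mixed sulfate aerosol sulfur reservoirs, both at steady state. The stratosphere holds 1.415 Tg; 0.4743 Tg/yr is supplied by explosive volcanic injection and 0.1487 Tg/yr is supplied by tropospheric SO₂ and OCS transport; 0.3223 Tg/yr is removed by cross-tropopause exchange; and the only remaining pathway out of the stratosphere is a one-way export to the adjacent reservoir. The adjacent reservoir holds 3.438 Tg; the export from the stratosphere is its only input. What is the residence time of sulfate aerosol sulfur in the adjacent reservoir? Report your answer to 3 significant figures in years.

11.4 yr

Balance the stratosphere: ΣF_in = 0.4743 + 0.1487 = 0.62300 Tg/yr.
Export to the adjacent reservoir = ΣF_in − (0.3223) = 0.30070 Tg/yr.
At steady state the output of the adjacent reservoir equals its input, 0.30070 Tg/yr.
τ = M / F = 3.438 / 0.30070 = 11.43 yr.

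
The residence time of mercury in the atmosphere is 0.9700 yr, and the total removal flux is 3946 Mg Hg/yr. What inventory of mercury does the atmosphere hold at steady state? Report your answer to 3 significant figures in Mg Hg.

3830 Mg Hg

τ = M/F ⇒ M = τ × F = 0.9700 × 3946 = 3828 Mg Hg.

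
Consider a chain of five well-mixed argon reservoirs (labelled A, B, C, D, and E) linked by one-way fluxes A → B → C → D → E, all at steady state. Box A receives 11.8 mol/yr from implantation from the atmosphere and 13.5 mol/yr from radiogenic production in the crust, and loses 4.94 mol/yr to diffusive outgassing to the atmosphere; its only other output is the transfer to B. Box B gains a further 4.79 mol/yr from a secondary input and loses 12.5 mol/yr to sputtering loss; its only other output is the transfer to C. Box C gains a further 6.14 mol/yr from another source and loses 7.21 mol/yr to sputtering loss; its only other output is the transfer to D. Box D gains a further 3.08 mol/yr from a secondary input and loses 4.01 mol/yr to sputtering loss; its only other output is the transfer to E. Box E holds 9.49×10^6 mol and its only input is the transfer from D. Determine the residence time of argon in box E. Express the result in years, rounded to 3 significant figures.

891000 yr

Box A: F(A→B) = (11.8 + 13.5) − 4.94 = 20.360 mol/yr.
Box B: F(B→C) = (20.360 + 4.79) − 12.5 = 12.650 mol/yr.
Box C: F(C→D) = (12.650 + 6.14) − 7.21 = 11.580 mol/yr.
Box D: F(D→E) = (11.580 + 3.08) − 4.01 = 10.650 mol/yr.
Box E throughput = its input = 10.650 mol/yr; τ = 9.49×10^6 / 10.650 = 891100 yr.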